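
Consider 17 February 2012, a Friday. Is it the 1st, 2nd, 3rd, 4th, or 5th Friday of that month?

Day 17 falls in week ⌈17/7⌉ of the month.
Days 1–7 hold the 1st Friday, 8–14 the 2nd, 15–21 the 3rd, 22–28 the 4th, 29–31 the 5th.
17 is in the range for the 3rd.

3rd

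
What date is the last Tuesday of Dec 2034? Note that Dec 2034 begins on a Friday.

Dec 26, 2034

Dec 2034 begins on a Friday, so the first Tuesday is Dec 5 (4 days later).
Dec 2034 has 31 days. Adding weeks: 5, 12, 19, 26 — the last one ≤ 31 is the 26th.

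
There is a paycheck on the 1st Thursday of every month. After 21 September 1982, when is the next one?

September 1982 starts on a Wednesday, so its 1st Thursday is 2 September 1982 (1 day in).
That is not after 21 September 1982, so look at October 1982.
October 1982 starts on a Friday, so its 1st Thursday is 7 October 1982 (6 days in).

7 October 1982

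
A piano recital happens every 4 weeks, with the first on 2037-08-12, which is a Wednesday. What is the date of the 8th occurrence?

The 8th occurrence is 7 intervals after the first: 7 × 28 = 196 days after 2037-08-12.
August has 31 days — 19 days to the end of August leaves 177.
September has 30 days (147 left).
October has 31 days (116 left).
November has 30 days (86 left).
December has 31 days (55 left).
January has 31 days (24 left).
24 days into February → 2038-02-24.

2038-02-24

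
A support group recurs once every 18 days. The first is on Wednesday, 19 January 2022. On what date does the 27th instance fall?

The 27th occurrence is 26 intervals after the first: 26 × 18 = 468 days after 19 January 2022.
January has 31 days — 12 days to the end of January leaves 456.
From end of January to end of 2022 is 334 days (122 left).
January has 31 days (91 left).
February has 28 days (63 left).
March has 31 days (32 left).
April has 30 days (2 left).
2 days into May → 2 May 2023.

2 May 2023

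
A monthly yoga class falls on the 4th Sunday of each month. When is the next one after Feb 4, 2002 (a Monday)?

Feb 24, 2002

Feb 2002 starts on a Friday; its first Sunday is the 3rd, so the 4th Sunday is the 24th — Feb 24, 2002.
Feb 24, 2002 is after Feb 4, 2002, so that is the next one.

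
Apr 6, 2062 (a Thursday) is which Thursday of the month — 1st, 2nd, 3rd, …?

1st

Day 6 falls in week ⌈6/7⌉ of the month.
Days 1–7 hold the 1st Thursday, 8–14 the 2nd, 15–21 the 3rd, 22–28 the 4th, 29–31 the 5th.
6 is in the range for the 1st.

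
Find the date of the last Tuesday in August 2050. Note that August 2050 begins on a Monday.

August 2050 begins on a Monday, so the first Tuesday is August 2 (1 day later).
August 2050 has 31 days. Adding weeks: 2, 9, 16, 23, 30 — the last one ≤ 31 is the 30th.

2050-08-30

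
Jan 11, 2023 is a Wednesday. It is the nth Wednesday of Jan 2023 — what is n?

2nd

Day 11 falls in week ⌈11/7⌉ of the month.
Days 1–7 hold the 1st Wednesday, 8–14 the 2nd, 15–21 the 3rd, 22–28 the 4th, 29–31 the 5th.
11 is in the range for the 2nd.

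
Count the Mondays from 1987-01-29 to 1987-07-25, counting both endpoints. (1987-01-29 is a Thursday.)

25

1987-01-29 is a Thursday; the first Monday on or after it is 1987-02-02 (4 days later).
From 1987-02-02 to 1987-07-25: 26 + 31 + 30 + 31 + 30 + 25 = 173 days (rest of February, March, April, May, June, July).
173 ÷ 7 = 24 full weeks with remainder 5, so 24 more Mondays after the first → 25.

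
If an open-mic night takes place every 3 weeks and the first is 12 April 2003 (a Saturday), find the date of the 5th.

The 5th occurrence is 4 intervals after the first: 4 × 21 = 84 days after 12 April 2003.
April has 30 days — 18 days to the end of April leaves 66.
May has 31 days (35 left).
June has 30 days (5 left).
5 days into July → 5 July 2003.

5 July 2003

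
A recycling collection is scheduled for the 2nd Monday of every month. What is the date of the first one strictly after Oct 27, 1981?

Oct 1981 starts on a Thursday; its first Monday is the 5th, so the 2nd Monday is the 12th — Oct 12, 1981.
That is not after Oct 27, 1981, so look at Nov 1981.
Nov 1981 starts on a Sunday; its first Monday is the 2nd, so the 2nd Monday is the 9th — Nov 9, 1981.

Nov 9, 1981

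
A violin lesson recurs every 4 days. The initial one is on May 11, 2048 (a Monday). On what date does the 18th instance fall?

The 18th occurrence is 17 intervals after the first: 17 × 4 = 68 days after May 11, 2048.
May has 31 days — 20 days to the end of May leaves 48.
Jun has 30 days (18 left).
18 days into Jul → Jul 18, 2048.

Jul 18, 2048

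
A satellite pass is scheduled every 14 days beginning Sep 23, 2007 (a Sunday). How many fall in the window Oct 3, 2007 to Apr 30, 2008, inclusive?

15

Occurrences land 14·i days after Sep 23, 2007 for i = 0, 1, 2, …
Oct 3, 2007 is 10 days after the start; 10 ÷ 14 = 0 remainder 10; since the remainder is 10, round up to i = 1. First occurrence in the window: #2 on Oct 7, 2007 (1×14 = 14 days in).
Apr 30, 2008 is 220 days after the start; 220 ÷ 14 = 15 remainder 10. Last occurrence in the window: #16 on Apr 20, 2008.
Occurrences #2 through #16: 15 in total.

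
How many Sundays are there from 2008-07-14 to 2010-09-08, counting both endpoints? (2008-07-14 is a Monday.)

112

2008-07-14 is a Monday; the first Sunday on or after it is 2008-07-20 (6 days later).
From 2008-07-20 to 2010-09-08: 164 + 365 + 251 = 780 days (rest of 2008, 2009, to 2010-09-08 in 2010).
780 ÷ 7 = 111 full weeks with remainder 3, so 111 more Sundays after the first → 112.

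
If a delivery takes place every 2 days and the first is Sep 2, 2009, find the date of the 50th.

The 50th occurrence is 49 intervals after the first: 49 × 2 = 98 days after Sep 2, 2009.
Sep has 30 days — 28 days to the end of Sep leaves 70.
Oct has 31 days (39 left).
Nov has 30 days (9 left).
9 days into Dec → Dec 9, 2009.

Dec 9, 2009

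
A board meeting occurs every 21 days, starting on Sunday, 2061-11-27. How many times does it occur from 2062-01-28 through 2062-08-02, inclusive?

Occurrences land 21·i days after 2061-11-27 for i = 0, 1, 2, …
2062-01-28 is 62 days after the start; 62 ÷ 21 = 2 remainder 20; since the remainder is 20, round up to i = 3. First occurrence in the window: #4 on 2062-01-29 (3×21 = 63 days in).
2062-08-02 is 248 days after the start; 248 ÷ 21 = 11 remainder 17. Last occurrence in the window: #12 on 2062-07-16.
Occurrences #4 through #12: 9 in total.

9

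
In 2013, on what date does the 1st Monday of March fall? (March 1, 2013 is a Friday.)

March 2013 begins on a Friday, so the first Monday is March 4 (3 days later).

4 March 2013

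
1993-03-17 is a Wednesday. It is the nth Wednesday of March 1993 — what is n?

Day 17 falls in week ⌈17/7⌉ of the month.
Days 1–7 hold the 1st Wednesday, 8–14 the 2nd, 15–21 the 3rd, 22–28 the 4th, 29–31 the 5th.
17 is in the range for the 3rd.

3rd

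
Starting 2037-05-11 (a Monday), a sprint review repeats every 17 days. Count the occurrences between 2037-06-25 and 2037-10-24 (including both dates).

7

Occurrences land 17·i days after 2037-05-11 for i = 0, 1, 2, …
2037-06-25 is 45 days after the start; 45 ÷ 17 = 2 remainder 11; since the remainder is 11, round up to i = 3. First occurrence in the window: #4 on 2037-07-01 (3×17 = 51 days in).
2037-10-24 is 166 days after the start; 166 ÷ 17 = 9 remainder 13. Last occurrence in the window: #10 on 2037-10-11.
Occurrences #4 through #10: 7 in total.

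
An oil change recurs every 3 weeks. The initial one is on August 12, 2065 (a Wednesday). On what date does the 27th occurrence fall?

February 9, 2067

The 27th occurrence is 26 intervals after the first: 26 × 21 = 546 days after August 12, 2065.
August has 31 days — 19 days to the end of August leaves 527.
From end of August to end of 2065 is 122 days (405 left).
2066 has 365 days (40 left).
January has 31 days (9 left).
9 days into February → February 9, 2067.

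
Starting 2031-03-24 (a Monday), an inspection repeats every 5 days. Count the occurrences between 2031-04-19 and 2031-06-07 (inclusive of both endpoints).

10

Occurrences land 5·i days after 2031-03-24 for i = 0, 1, 2, …
2031-04-19 is 26 days after the start; 26 ÷ 5 = 5 remainder 1; since the remainder is 1, round up to i = 6. First occurrence in the window: #7 on 2031-04-23 (6×5 = 30 days in).
2031-06-07 is 75 days after the start; 75 ÷ 5 = 15 remainder 0. Last occurrence in the window: #16 on 2031-06-07.
Occurrences #7 through #16: 10 in total.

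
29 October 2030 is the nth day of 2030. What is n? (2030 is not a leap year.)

302

Days in months before October: 31 + 28 + 31 + 30 + 31 + 30 + 31 + 31 + 30 = 273.
Plus 29 days into October → day 302.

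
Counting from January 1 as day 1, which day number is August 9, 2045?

Days in months before August: 31 + 28 + 31 + 30 + 31 + 30 + 31 = 212.
Plus 9 days into August → day 221.

221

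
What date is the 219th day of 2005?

Aug 7, 2005

Jan has 31 days (219 − 31 = 188 remain).
Feb has 28 days (188 − 28 = 160 remain).
Mar has 31 days (160 − 31 = 129 remain).
Apr has 30 days (129 − 30 = 99 remain).
May has 31 days (99 − 31 = 68 remain).
Jun has 30 days (68 − 30 = 38 remain).
Jul has 31 days (38 − 31 = 7 remain).
7 into Aug → Aug 7.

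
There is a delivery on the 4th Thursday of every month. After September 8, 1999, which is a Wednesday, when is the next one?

September 23, 1999

September 1999 starts on a Wednesday; its first Thursday is the 2nd, so the 4th Thursday is the 23rd — September 23, 1999.
September 23, 1999 is after September 8, 1999, so that is the next one.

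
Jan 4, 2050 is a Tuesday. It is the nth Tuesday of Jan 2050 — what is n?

1st

Day 4 falls in week ⌈4/7⌉ of the month.
Days 1–7 hold the 1st Tuesday, 8–14 the 2nd, 15–21 the 3rd, 22–28 the 4th, 29–31 the 5th.
4 is in the range for the 1st.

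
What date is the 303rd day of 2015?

January has 31 days (303 − 31 = 272 remain).
February has 28 days (272 − 28 = 244 remain).
March has 31 days (244 − 31 = 213 remain).
April has 30 days (213 − 30 = 183 remain).
May has 31 days (183 − 31 = 152 remain).
June has 30 days (152 − 30 = 122 remain).
July has 31 days (122 − 31 = 91 remain).
August has 31 days (91 − 31 = 60 remain).
September has 30 days (60 − 30 = 30 remain).
30 into October → October 30.

2015-10-30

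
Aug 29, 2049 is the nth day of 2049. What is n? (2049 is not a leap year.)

Days in months before Aug: 31 + 28 + 31 + 30 + 31 + 30 + 31 = 212.
Plus 29 days into Aug → day 241.

241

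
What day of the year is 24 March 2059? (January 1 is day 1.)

Days in months before March: 31 + 28 = 59.
Plus 24 days into March → day 83.

83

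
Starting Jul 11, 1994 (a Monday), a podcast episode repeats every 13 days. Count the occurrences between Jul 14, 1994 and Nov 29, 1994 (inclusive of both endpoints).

Occurrences land 13·i days after Jul 11, 1994 for i = 0, 1, 2, …
Jul 14, 1994 is 3 days after the start; 3 ÷ 13 = 0 remainder 3; since the remainder is 3, round up to i = 1. First occurrence in the window: #2 on Jul 24, 1994 (1×13 = 13 days in).
Nov 29, 1994 is 141 days after the start; 141 ÷ 13 = 10 remainder 11. Last occurrence in the window: #11 on Nov 18, 1994.
Occurrences #2 through #11: 10 in total.

10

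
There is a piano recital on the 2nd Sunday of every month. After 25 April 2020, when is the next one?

April 2020 starts on a Wednesday; its first Sunday is the 5th, so the 2nd Sunday is the 12th — 12 April 2020.
That is not after 25 April 2020, so look at May 2020.
May 2020 starts on a Friday; its first Sunday is the 3rd, so the 2nd Sunday is the 10th — 10 May 2020.

10 May 2020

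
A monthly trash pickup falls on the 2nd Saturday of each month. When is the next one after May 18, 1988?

May 1988 starts on a Sunday; its first Saturday is the 7th, so the 2nd Saturday is the 14th — May 14, 1988.
That is not after May 18, 1988, so look at Jun 1988.
Jun 1988 starts on a Wednesday; its first Saturday is the 4th, so the 2nd Saturday is the 11th — Jun 11, 1988.

Jun 11, 1988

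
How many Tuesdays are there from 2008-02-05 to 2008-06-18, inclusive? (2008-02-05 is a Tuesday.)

20

2008-02-05 is a Tuesday; the first Tuesday on or after it is 2008-02-05.
From 2008-02-05 to 2008-06-18: 24 + 31 + 30 + 31 + 18 = 134 days (rest of February, March, April, May, June).
134 ÷ 7 = 19 full weeks with remainder 1, so 19 more Tuesdays after the first → 20.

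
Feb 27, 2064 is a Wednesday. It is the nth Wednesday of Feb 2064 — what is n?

4th

Day 27 falls in week ⌈27/7⌉ of the month.
Days 1–7 hold the 1st Wednesday, 8–14 the 2nd, 15–21 the 3rd, 22–28 the 4th, 29–31 the 5th.
27 is in the range for the 4th.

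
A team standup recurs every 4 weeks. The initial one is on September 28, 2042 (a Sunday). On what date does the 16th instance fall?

November 22, 2043

The 16th occurrence is 15 intervals after the first: 15 × 28 = 420 days after September 28, 2042.
September has 30 days — 2 days to the end of September leaves 418.
From end of September to end of 2042 is 92 days (326 left).
January has 31 days (295 left).
February has 28 days (267 left).
March has 31 days (236 left).
April has 30 days (206 left).
May has 31 days (175 left).
June has 30 days (145 left).
July has 31 days (114 left).
August has 31 days (83 left).
September has 30 days (53 left).
October has 31 days (22 left).
22 days into November → November 22, 2043.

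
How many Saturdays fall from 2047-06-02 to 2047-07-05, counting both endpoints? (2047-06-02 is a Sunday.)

2047-06-02 is a Sunday; the first Saturday on or after it is 2047-06-08 (6 days later).
From 2047-06-08 to 2047-07-05: 22 + 5 = 27 days (rest of June, July).
27 ÷ 7 = 3 full weeks with remainder 6, so 3 more Saturdays after the first → 4.

4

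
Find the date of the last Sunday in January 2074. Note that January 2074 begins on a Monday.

January 28, 2074

January 2074 begins on a Monday, so the first Sunday is January 7 (6 days later).
January 2074 has 31 days. Adding weeks: 7, 14, 21, 28 — the last one ≤ 31 is the 28th.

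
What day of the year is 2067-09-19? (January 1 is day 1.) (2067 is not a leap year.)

262

Days in months before September: 31 + 28 + 31 + 30 + 31 + 30 + 31 + 31 = 243.
Plus 19 days into September → day 262.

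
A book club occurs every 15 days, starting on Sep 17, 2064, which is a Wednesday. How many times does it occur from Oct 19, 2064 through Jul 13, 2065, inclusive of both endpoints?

Occurrences land 15·i days after Sep 17, 2064 for i = 0, 1, 2, …
Oct 19, 2064 is 32 days after the start; 32 ÷ 15 = 2 remainder 2; since the remainder is 2, round up to i = 3. First occurrence in the window: #4 on Nov 1, 2064 (3×15 = 45 days in).
Jul 13, 2065 is 299 days after the start; 299 ÷ 15 = 19 remainder 14. Last occurrence in the window: #20 on Jun 29, 2065.
Occurrences #4 through #20: 17 in total.

17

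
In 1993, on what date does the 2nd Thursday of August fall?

The first Thursday of August 1993 is August 5.
The 2nd Thursday is 1 weeks later: 5 + 7 = 12.

1993-08-12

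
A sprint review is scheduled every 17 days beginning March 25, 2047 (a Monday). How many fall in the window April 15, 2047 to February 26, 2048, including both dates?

18

Occurrences land 17·i days after March 25, 2047 for i = 0, 1, 2, …
April 15, 2047 is 21 days after the start; 21 ÷ 17 = 1 remainder 4; since the remainder is 4, round up to i = 2. First occurrence in the window: #3 on April 28, 2047 (2×17 = 34 days in).
February 26, 2048 is 338 days after the start; 338 ÷ 17 = 19 remainder 15. Last occurrence in the window: #20 on February 11, 2048.
Occurrences #3 through #20: 18 in total.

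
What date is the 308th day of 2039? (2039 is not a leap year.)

2039-11-04

January has 31 days (308 − 31 = 277 remain).
February has 28 days (277 − 28 = 249 remain).
March has 31 days (249 − 31 = 218 remain).
April has 30 days (218 − 30 = 188 remain).
May has 31 days (188 − 31 = 157 remain).
June has 30 days (157 − 30 = 127 remain).
July has 31 days (127 − 31 = 96 remain).
August has 31 days (96 − 31 = 65 remain).
September has 30 days (65 − 30 = 35 remain).
October has 31 days (35 − 31 = 4 remain).
4 into November → November 4.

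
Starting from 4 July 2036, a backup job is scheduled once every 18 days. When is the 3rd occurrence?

9 August 2036

The 3rd occurrence is 2 intervals after the first: 2 × 18 = 36 days after 4 July 2036.
July has 31 days — 27 days to the end of July leaves 9.
9 days into August → 9 August 2036.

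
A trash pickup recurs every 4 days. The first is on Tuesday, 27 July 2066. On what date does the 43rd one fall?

The 43rd occurrence is 42 intervals after the first: 42 × 4 = 168 days after 27 July 2066.
July has 31 days — 4 days to the end of July leaves 164.
August has 31 days (133 left).
September has 30 days (103 left).
October has 31 days (72 left).
November has 30 days (42 left).
December has 31 days (11 left).
11 days into January → 11 January 2067.

11 January 2067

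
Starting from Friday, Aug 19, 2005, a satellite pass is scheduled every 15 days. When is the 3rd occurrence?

The 3rd occurrence is 2 intervals after the first: 2 × 15 = 30 days after Aug 19, 2005.
Aug has 31 days — 12 days to the end of Aug leaves 18.
18 days into Sep → Sep 18, 2005.

Sep 18, 2005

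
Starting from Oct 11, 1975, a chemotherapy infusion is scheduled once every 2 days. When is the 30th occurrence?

Dec 8, 1975

The 30th occurrence is 29 intervals after the first: 29 × 2 = 58 days after Oct 11, 1975.
Oct has 31 days — 20 days to the end of Oct leaves 38.
Nov has 30 days (8 left).
8 days into Dec → Dec 8, 1975.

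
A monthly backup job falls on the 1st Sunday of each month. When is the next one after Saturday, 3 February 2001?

February 2001 starts on a Thursday, so its 1st Sunday is 4 February 2001 (3 days in).
4 February 2001 is after 3 February 2001, so that is the next one.

4 February 2001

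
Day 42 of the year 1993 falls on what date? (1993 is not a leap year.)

January has 31 days (42 − 31 = 11 remain).
11 into February → February 11.

1993-02-11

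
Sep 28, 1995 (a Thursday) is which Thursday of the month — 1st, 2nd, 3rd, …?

Day 28 falls in week ⌈28/7⌉ of the month.
Days 1–7 hold the 1st Thursday, 8–14 the 2nd, 15–21 the 3rd, 22–28 the 4th, 29–31 the 5th.
28 is in the range for the 4th.

4th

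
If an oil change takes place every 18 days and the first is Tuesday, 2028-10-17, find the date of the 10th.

The 10th occurrence is 9 intervals after the first: 9 × 18 = 162 days after 2028-10-17.
October has 31 days — 14 days to the end of October leaves 148.
November has 30 days (118 left).
December has 31 days (87 left).
January has 31 days (56 left).
February has 28 days (28 left).
28 days into March → 2029-03-28.

2029-03-28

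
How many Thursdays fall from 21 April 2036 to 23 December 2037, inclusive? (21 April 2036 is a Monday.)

21 April 2036 is a Monday; the first Thursday on or after it is 24 April 2036 (3 days later).
From 24 April 2036 to 23 December 2037: 251 + 357 = 608 days (rest of 2036, to 23 December 2037 in 2037).
608 ÷ 7 = 86 full weeks with remainder 6, so 86 more Thursdays after the first → 87.

87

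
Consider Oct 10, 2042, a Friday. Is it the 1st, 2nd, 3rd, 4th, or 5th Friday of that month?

Day 10 falls in week ⌈10/7⌉ of the month.
Days 1–7 hold the 1st Friday, 8–14 the 2nd, 15–21 the 3rd, 22–28 the 4th, 29–31 the 5th.
10 is in the range for the 2nd.

2nd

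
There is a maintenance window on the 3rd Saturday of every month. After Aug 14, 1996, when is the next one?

Aug 1996 starts on a Thursday; its first Saturday is the 3rd, so the 3rd Saturday is the 17th — Aug 17, 1996.
Aug 17, 1996 is after Aug 14, 1996, so that is the next one.

Aug 17, 1996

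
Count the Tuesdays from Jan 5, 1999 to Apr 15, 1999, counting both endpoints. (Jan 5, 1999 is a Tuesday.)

Jan 5, 1999 is a Tuesday; the first Tuesday on or after it is Jan 5, 1999.
From Jan 5, 1999 to Apr 15, 1999: 26 + 28 + 31 + 15 = 100 days (rest of Jan, Feb, Mar, Apr).
100 ÷ 7 = 14 full weeks with remainder 2, so 14 more Tuesdays after the first → 15.

15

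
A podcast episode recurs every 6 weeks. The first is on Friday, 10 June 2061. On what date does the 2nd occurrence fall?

The 2nd occurrence is 1 interval after the first: 1 × 42 = 42 days after 10 June 2061.
June has 30 days — 20 days to the end of June leaves 22.
22 days into July → 22 July 2061.

22 July 2061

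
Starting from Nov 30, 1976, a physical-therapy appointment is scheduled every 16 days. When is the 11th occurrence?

May 9, 1977

The 11th occurrence is 10 intervals after the first: 10 × 16 = 160 days after Nov 30, 1976.
Nov has 30 days — 0 days to the end of Nov leaves 160.
Dec has 31 days (129 left).
Jan has 31 days (98 left).
Feb has 28 days (70 left).
Mar has 31 days (39 left).
Apr has 30 days (9 left).
9 days into May → May 9, 1977.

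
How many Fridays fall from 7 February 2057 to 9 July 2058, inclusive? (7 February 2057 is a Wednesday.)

74

7 February 2057 is a Wednesday; the first Friday on or after it is 9 February 2057 (2 days later).
From 9 February 2057 to 9 July 2058: 325 + 190 = 515 days (rest of 2057, to 9 July 2058 in 2058).
515 ÷ 7 = 73 full weeks with remainder 4, so 73 more Fridays after the first → 74.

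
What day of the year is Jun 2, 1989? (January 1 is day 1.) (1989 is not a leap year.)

153

Days in months before Jun: 31 + 28 + 31 + 30 + 31 = 151.
Plus 2 days into Jun → day 153.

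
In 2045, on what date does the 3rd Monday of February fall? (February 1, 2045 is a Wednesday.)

2045-02-20

February 2045 begins on a Wednesday, so the first Monday is February 6 (5 days later).
The 3rd Monday is 2 weeks later: 6 + 14 = 20.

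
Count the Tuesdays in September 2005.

4

September 1, 2005 is a Thursday; the first Tuesday on or after it is September 6, 2005 (5 days later).
From September 6, 2005 to September 30, 2005 is 30 − 6 = 24 days.
24 ÷ 7 = 3 full weeks with remainder 3, so 3 more Tuesdays after the first → 4.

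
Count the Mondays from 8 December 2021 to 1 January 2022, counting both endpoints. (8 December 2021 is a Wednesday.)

8 December 2021 is a Wednesday; the first Monday on or after it is 13 December 2021 (5 days later).
From 13 December 2021 to 1 January 2022: 18 + 1 = 19 days (rest of December, January).
19 ÷ 7 = 2 full weeks with remainder 5, so 2 more Mondays after the first → 3.

3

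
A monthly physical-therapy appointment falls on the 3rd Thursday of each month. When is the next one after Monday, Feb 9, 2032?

Feb 19, 2032

Feb 2032 starts on a Sunday; its first Thursday is the 5th, so the 3rd Thursday is the 19th — Feb 19, 2032.
Feb 19, 2032 is after Feb 9, 2032, so that is the next one.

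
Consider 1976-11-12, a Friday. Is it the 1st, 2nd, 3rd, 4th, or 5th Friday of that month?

Day 12 falls in week ⌈12/7⌉ of the month.
Days 1–7 hold the 1st Friday, 8–14 the 2nd, 15–21 the 3rd, 22–28 the 4th, 29–31 the 5th.
12 is in the range for the 2nd.

2nd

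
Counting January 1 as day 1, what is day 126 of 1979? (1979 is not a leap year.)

1979-05-06

January has 31 days (126 − 31 = 95 remain).
February has 28 days (95 − 28 = 67 remain).
March has 31 days (67 − 31 = 36 remain).
April has 30 days (36 − 30 = 6 remain).
6 into May → May 6.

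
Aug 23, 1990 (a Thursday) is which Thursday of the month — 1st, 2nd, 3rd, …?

4th

Day 23 falls in week ⌈23/7⌉ of the month.
Days 1–7 hold the 1st Thursday, 8–14 the 2nd, 15–21 the 3rd, 22–28 the 4th, 29–31 the 5th.
23 is in the range for the 4th.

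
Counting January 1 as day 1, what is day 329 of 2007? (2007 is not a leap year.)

2007-11-25

January has 31 days (329 − 31 = 298 remain).
February has 28 days (298 − 28 = 270 remain).
March has 31 days (270 − 31 = 239 remain).
April has 30 days (239 − 30 = 209 remain).
May has 31 days (209 − 31 = 178 remain).
June has 30 days (178 − 30 = 148 remain).
July has 31 days (148 − 31 = 117 remain).
August has 31 days (117 − 31 = 86 remain).
September has 30 days (86 − 30 = 56 remain).
October has 31 days (56 − 31 = 25 remain).
25 into November → November 25.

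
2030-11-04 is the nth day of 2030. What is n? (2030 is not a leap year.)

Days in months before November: 31 + 28 + 31 + 30 + 31 + 30 + 31 + 31 + 30 + 31 = 304.
Plus 4 days into November → day 308.

308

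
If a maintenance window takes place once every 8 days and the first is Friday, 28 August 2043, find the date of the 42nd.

21 July 2044

The 42nd occurrence is 41 intervals after the first: 41 × 8 = 328 days after 28 August 2043.
August has 31 days — 3 days to the end of August leaves 325.
September has 30 days (295 left).
October has 31 days (264 left).
November has 30 days (234 left).
December has 31 days (203 left).
January has 31 days (172 left).
February has 29 days (143 left).
March has 31 days (112 left).
April has 30 days (82 left).
May has 31 days (51 left).
June has 30 days (21 left).
21 days into July → 21 July 2044.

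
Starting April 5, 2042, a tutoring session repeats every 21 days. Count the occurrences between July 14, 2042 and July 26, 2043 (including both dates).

Occurrences land 21·i days after April 5, 2042 for i = 0, 1, 2, …
July 14, 2042 is 100 days after the start; 100 ÷ 21 = 4 remainder 16; since the remainder is 16, round up to i = 5. First occurrence in the window: #6 on July 19, 2042 (5×21 = 105 days in).
July 26, 2043 is 477 days after the start; 477 ÷ 21 = 22 remainder 15. Last occurrence in the window: #23 on July 11, 2043.
Occurrences #6 through #23: 18 in total.

18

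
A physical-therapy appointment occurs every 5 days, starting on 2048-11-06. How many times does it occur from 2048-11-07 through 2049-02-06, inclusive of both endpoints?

Occurrences land 5·i days after 2048-11-06 for i = 0, 1, 2, …
2048-11-07 is 1 day after the start; 1 ÷ 5 = 0 remainder 1; since the remainder is 1, round up to i = 1. First occurrence in the window: #2 on 2048-11-11 (1×5 = 5 days in).
2049-02-06 is 92 days after the start; 92 ÷ 5 = 18 remainder 2. Last occurrence in the window: #19 on 2049-02-04.
Occurrences #2 through #19: 18 in total.

18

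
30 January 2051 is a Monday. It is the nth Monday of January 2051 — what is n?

5th

Day 30 falls in week ⌈30/7⌉ of the month.
Days 1–7 hold the 1st Monday, 8–14 the 2nd, 15–21 the 3rd, 22–28 the 4th, 29–31 the 5th.
30 is in the range for the 5th.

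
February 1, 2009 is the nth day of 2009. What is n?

32

Days in months before February: 31 = 31.
Plus 1 day into February → day 32.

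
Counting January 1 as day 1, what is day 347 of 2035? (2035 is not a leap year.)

January has 31 days (347 − 31 = 316 remain).
February has 28 days (316 − 28 = 288 remain).
March has 31 days (288 − 31 = 257 remain).
April has 30 days (257 − 30 = 227 remain).
May has 31 days (227 − 31 = 196 remain).
June has 30 days (196 − 30 = 166 remain).
July has 31 days (166 − 31 = 135 remain).
August has 31 days (135 − 31 = 104 remain).
September has 30 days (104 − 30 = 74 remain).
October has 31 days (74 − 31 = 43 remain).
November has 30 days (43 − 30 = 13 remain).
13 into December → December 13.

December 13, 2035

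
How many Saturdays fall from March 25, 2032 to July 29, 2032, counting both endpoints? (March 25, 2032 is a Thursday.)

March 25, 2032 is a Thursday; the first Saturday on or after it is March 27, 2032 (2 days later).
From March 27, 2032 to July 29, 2032: 4 + 30 + 31 + 30 + 29 = 124 days (rest of March, April, May, June, July).
124 ÷ 7 = 17 full weeks with remainder 5, so 17 more Saturdays after the first → 18.

18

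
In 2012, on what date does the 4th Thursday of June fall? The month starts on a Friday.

June 2012 begins on a Friday, so the first Thursday is June 7 (6 days later).
The 4th Thursday is 3 weeks later: 7 + 21 = 28.

June 28, 2012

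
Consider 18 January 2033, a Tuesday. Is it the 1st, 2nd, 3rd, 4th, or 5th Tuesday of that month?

Day 18 falls in week ⌈18/7⌉ of the month.
Days 1–7 hold the 1st Tuesday, 8–14 the 2nd, 15–21 the 3rd, 22–28 the 4th, 29–31 the 5th.
18 is in the range for the 3rd.

3rd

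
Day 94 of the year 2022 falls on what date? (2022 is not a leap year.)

January has 31 days (94 − 31 = 63 remain).
February has 28 days (63 − 28 = 35 remain).
March has 31 days (35 − 31 = 4 remain).
4 into April → April 4.

2022-04-04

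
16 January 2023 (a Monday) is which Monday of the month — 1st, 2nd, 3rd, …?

3rd

Day 16 falls in week ⌈16/7⌉ of the month.
Days 1–7 hold the 1st Monday, 8–14 the 2nd, 15–21 the 3rd, 22–28 the 4th, 29–31 the 5th.
16 is in the range for the 3rd.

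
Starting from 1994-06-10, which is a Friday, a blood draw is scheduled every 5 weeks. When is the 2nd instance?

1994-07-15

The 2nd occurrence is 1 interval after the first: 1 × 35 = 35 days after 1994-06-10.
June has 30 days — 20 days to the end of June leaves 15.
15 days into July → 1994-07-15.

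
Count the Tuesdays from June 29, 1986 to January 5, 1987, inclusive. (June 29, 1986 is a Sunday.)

June 29, 1986 is a Sunday; the first Tuesday on or after it is July 1, 1986 (2 days later).
From July 1, 1986 to January 5, 1987: 30 + 31 + 30 + 31 + 30 + 31 + 5 = 188 days (rest of July, August, September, October, November, December, January).
188 ÷ 7 = 26 full weeks with remainder 6, so 26 more Tuesdays after the first → 27.

27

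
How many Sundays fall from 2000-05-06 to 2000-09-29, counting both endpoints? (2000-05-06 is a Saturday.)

21

2000-05-06 is a Saturday; the first Sunday on or after it is 2000-05-07 (1 day later).
From 2000-05-07 to 2000-09-29: 24 + 30 + 31 + 31 + 29 = 145 days (rest of May, June, July, August, September).
145 ÷ 7 = 20 full weeks with remainder 5, so 20 more Sundays after the first → 21.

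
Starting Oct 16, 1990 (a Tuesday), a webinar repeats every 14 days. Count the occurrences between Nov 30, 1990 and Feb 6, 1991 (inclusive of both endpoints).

5

Occurrences land 14·i days after Oct 16, 1990 for i = 0, 1, 2, …
Nov 30, 1990 is 45 days after the start; 45 ÷ 14 = 3 remainder 3; since the remainder is 3, round up to i = 4. First occurrence in the window: #5 on Dec 11, 1990 (4×14 = 56 days in).
Feb 6, 1991 is 113 days after the start; 113 ÷ 14 = 8 remainder 1. Last occurrence in the window: #9 on Feb 5, 1991.
Occurrences #5 through #9: 5 in total.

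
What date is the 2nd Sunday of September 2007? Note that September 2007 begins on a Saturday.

September 2007 begins on a Saturday, so the first Sunday is September 2 (1 day later).
The 2nd Sunday is 1 weeks later: 2 + 7 = 9.

2007-09-09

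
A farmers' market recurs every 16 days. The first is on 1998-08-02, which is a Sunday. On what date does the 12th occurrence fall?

The 12th occurrence is 11 intervals after the first: 11 × 16 = 176 days after 1998-08-02.
August has 31 days — 29 days to the end of August leaves 147.
September has 30 days (117 left).
October has 31 days (86 left).
November has 30 days (56 left).
December has 31 days (25 left).
25 days into January → 1999-01-25.

1999-01-25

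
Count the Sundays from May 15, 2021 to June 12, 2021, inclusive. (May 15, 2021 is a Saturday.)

May 15, 2021 is a Saturday; the first Sunday on or after it is May 16, 2021 (1 day later).
From May 16, 2021 to June 12, 2021: 15 + 12 = 27 days (rest of May, June).
27 ÷ 7 = 3 full weeks with remainder 6, so 3 more Sundays after the first → 4.

4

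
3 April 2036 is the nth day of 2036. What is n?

Days in months before April: 31 + 29 + 31 = 91.
Plus 3 days into April → day 94.

94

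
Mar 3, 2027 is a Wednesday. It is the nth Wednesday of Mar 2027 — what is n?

1st

Day 3 falls in week ⌈3/7⌉ of the month.
Days 1–7 hold the 1st Wednesday, 8–14 the 2nd, 15–21 the 3rd, 22–28 the 4th, 29–31 the 5th.
3 is in the range for the 1st.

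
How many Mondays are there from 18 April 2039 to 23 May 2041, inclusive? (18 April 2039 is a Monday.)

110

18 April 2039 is a Monday; the first Monday on or after it is 18 April 2039.
From 18 April 2039 to 23 May 2041: 257 + 366 + 143 = 766 days (rest of 2039, 2040, to 23 May 2041 in 2041).
766 ÷ 7 = 109 full weeks with remainder 3, so 109 more Mondays after the first → 110.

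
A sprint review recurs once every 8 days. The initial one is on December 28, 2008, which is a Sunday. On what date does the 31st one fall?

The 31st occurrence is 30 intervals after the first: 30 × 8 = 240 days after December 28, 2008.
December has 31 days — 3 days to the end of December leaves 237.
January has 31 days (206 left).
February has 28 days (178 left).
March has 31 days (147 left).
April has 30 days (117 left).
May has 31 days (86 left).
June has 30 days (56 left).
July has 31 days (25 left).
25 days into August → August 25, 2009.

August 25, 2009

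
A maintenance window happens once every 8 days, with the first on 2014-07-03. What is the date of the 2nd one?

2014-07-11

The 2nd occurrence is 1 interval after the first: 1 × 8 = 8 days after 2014-07-03.
8 days later is 2014-07-11.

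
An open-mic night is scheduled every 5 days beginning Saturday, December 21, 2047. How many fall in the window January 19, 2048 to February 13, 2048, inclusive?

Occurrences land 5·i days after December 21, 2047 for i = 0, 1, 2, …
January 19, 2048 is 29 days after the start; 29 ÷ 5 = 5 remainder 4; since the remainder is 4, round up to i = 6. First occurrence in the window: #7 on January 20, 2048 (6×5 = 30 days in).
February 13, 2048 is 54 days after the start; 54 ÷ 5 = 10 remainder 4. Last occurrence in the window: #11 on February 9, 2048.
Occurrences #7 through #11: 5 in total.

5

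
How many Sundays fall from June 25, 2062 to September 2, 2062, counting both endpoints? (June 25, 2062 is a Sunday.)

June 25, 2062 is a Sunday; the first Sunday on or after it is June 25, 2062.
From June 25, 2062 to September 2, 2062: 5 + 31 + 31 + 2 = 69 days (rest of June, July, August, September).
69 ÷ 7 = 9 full weeks with remainder 6, so 9 more Sundays after the first → 10.

10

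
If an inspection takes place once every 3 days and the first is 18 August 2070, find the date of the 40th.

13 December 2070

The 40th occurrence is 39 intervals after the first: 39 × 3 = 117 days after 18 August 2070.
August has 31 days — 13 days to the end of August leaves 104.
September has 30 days (74 left).
October has 31 days (43 left).
November has 30 days (13 left).
13 days into December → 13 December 2070.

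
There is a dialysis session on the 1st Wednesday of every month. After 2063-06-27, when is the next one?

June 2063 starts on a Friday, so its 1st Wednesday is 2063-06-06 (5 days in).
That is not after 2063-06-27, so look at July 2063.
July 2063 starts on a Sunday, so its 1st Wednesday is 2063-07-04 (3 days in).

2063-07-04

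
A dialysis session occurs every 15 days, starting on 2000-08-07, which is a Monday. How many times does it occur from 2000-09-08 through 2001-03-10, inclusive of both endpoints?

12

Occurrences land 15·i days after 2000-08-07 for i = 0, 1, 2, …
2000-09-08 is 32 days after the start; 32 ÷ 15 = 2 remainder 2; since the remainder is 2, round up to i = 3. First occurrence in the window: #4 on 2000-09-21 (3×15 = 45 days in).
2001-03-10 is 215 days after the start; 215 ÷ 15 = 14 remainder 5. Last occurrence in the window: #15 on 2001-03-05.
Occurrences #4 through #15: 12 in total.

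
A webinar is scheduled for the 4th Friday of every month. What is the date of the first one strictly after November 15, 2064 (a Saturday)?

November 28, 2064

November 2064 starts on a Saturday; its first Friday is the 7th, so the 4th Friday is the 28th — November 28, 2064.
November 28, 2064 is after November 15, 2064, so that is the next one.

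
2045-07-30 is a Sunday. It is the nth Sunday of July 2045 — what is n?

Day 30 falls in week ⌈30/7⌉ of the month.
Days 1–7 hold the 1st Sunday, 8–14 the 2nd, 15–21 the 3rd, 22–28 the 4th, 29–31 the 5th.
30 is in the range for the 5th.

5th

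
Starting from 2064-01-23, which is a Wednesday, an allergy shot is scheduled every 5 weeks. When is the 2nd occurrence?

2064-02-27

The 2nd occurrence is 1 interval after the first: 1 × 35 = 35 days after 2064-01-23.
January has 31 days — 8 days to the end of January leaves 27.
27 days into February → 2064-02-27.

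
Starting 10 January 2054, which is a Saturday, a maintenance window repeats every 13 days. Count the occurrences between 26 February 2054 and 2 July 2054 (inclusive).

10

Occurrences land 13·i days after 10 January 2054 for i = 0, 1, 2, …
26 February 2054 is 47 days after the start; 47 ÷ 13 = 3 remainder 8; since the remainder is 8, round up to i = 4. First occurrence in the window: #5 on 3 March 2054 (4×13 = 52 days in).
2 July 2054 is 173 days after the start; 173 ÷ 13 = 13 remainder 4. Last occurrence in the window: #14 on 28 June 2054.
Occurrences #5 through #14: 10 in total.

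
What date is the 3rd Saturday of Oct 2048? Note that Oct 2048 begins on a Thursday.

Oct 2048 begins on a Thursday, so the first Saturday is Oct 3 (2 days later).
The 3rd Saturday is 2 weeks later: 3 + 14 = 17.

Oct 17, 2048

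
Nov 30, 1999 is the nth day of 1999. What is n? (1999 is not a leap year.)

334

Days in months before Nov: 31 + 28 + 31 + 30 + 31 + 30 + 31 + 31 + 30 + 31 = 304.
Plus 30 days into Nov → day 334.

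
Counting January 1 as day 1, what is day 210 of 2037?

29 July 2037

January has 31 days (210 − 31 = 179 remain).
February has 28 days (179 − 28 = 151 remain).
March has 31 days (151 − 31 = 120 remain).
April has 30 days (120 − 30 = 90 remain).
May has 31 days (90 − 31 = 59 remain).
June has 30 days (59 − 30 = 29 remain).
29 into July → July 29.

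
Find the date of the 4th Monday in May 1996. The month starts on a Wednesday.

May 1996 begins on a Wednesday, so the first Monday is May 6 (5 days later).
The 4th Monday is 3 weeks later: 6 + 21 = 27.

May 27, 1996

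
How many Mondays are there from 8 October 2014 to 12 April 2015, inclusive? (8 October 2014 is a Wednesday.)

26

8 October 2014 is a Wednesday; the first Monday on or after it is 13 October 2014 (5 days later).
From 13 October 2014 to 12 April 2015: 18 + 30 + 31 + 31 + 28 + 31 + 12 = 181 days (rest of October, November, December, January, February, March, April).
181 ÷ 7 = 25 full weeks with remainder 6, so 25 more Mondays after the first → 26.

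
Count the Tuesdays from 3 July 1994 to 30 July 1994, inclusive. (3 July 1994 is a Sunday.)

3 July 1994 is a Sunday; the first Tuesday on or after it is 5 July 1994 (2 days later).
From 5 July 1994 to 30 July 1994 is 30 − 5 = 25 days.
25 ÷ 7 = 3 full weeks with remainder 4, so 3 more Tuesdays after the first → 4.

4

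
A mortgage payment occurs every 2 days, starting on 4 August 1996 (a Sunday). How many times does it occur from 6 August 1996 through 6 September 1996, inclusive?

Occurrences land 2·i days after 4 August 1996 for i = 0, 1, 2, …
6 August 1996 is 2 days after the start; 2 ÷ 2 = 1 remainder 0. First occurrence in the window: #2 on 6 August 1996 (1×2 = 2 days in).
6 September 1996 is 33 days after the start; 33 ÷ 2 = 16 remainder 1. Last occurrence in the window: #17 on 5 September 1996.
Occurrences #2 through #17: 16 in total.

16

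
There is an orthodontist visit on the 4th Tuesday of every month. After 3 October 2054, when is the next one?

27 October 2054

October 2054 starts on a Thursday; its first Tuesday is the 6th, so the 4th Tuesday is the 27th — 27 October 2054.
27 October 2054 is after 3 October 2054, so that is the next one.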